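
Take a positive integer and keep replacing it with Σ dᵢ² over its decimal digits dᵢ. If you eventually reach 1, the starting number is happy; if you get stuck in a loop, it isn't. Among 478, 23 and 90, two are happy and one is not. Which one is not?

478: 478 → 129 → 86 → 100 → 1  — reaches 1 (happy)
23: 23 → 13 → 10 → 1  — reaches 1 (happy)
90: 90 → 81 → 65 → 61 → 37 → 58 → 89 → 145 → 42 → 20 → 4 → 16 → 37  — repeats 37 (not happy)

90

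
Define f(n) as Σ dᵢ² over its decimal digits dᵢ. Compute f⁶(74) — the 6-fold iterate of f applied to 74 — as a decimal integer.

145

74 → 7² + 4² = 49 + 16 = 65
65 → 6² + 5² = 36 + 25 = 61
61 → 6² + 1² = 36 + 1 = 37
37 → 3² + 7² = 9 + 49 = 58
58 → 5² + 8² = 25 + 64 = 89
89 → 8² + 9² = 64 + 81 = 145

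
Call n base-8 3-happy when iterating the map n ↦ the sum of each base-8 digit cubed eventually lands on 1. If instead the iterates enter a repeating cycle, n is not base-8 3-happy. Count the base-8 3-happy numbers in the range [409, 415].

409: 409 → 244 → 307 → 307  — not base-8 3-happy
410: 410 → 251 → 397 → 342 → 349 → 277 → 197 → 152 → 35 → 91 → 55 → 559 → 469 → 476 → 434 → 440 → 559  — not base-8 3-happy
411: 411 → 270 → 281 → 92 → 92  — not base-8 3-happy
412: 412 → 307 → 307  — not base-8 3-happy
413: 413 → 368 → 341 → 258 → 72 → 2 → 8 → 1  — base-8 3-happy
414: 414 → 459 → 371 → 368 → 341 → 258 → 72 → 2 → 8 → 1  — base-8 3-happy
415: 415 → 586 → 11 → 28 → 91 → 55 → 559 → 469 → 476 → 434 → 440 → 559  — not base-8 3-happy
base-8 3-happy: 413, 414

2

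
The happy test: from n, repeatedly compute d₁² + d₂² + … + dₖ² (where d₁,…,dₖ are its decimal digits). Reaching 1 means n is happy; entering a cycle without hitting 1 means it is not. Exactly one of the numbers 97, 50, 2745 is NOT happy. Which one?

97: 97 → 130 → 10 → 1  — reaches 1 (happy)
50: 50 → 25 → 29 → 85 → 89 → 145 → 42 → 20 → 4 → 16 → 37 → 58 → 89  — repeats 89 (not happy)
2745: 2745 → 94 → 97 → 130 → 10 → 1  — reaches 1 (happy)

50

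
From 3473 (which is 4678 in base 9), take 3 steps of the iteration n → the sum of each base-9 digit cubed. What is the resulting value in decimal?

127

3473 = (4,6,7,8)_9 → 4³ + 6³ + 7³ + 8³ = 64 + 216 + 343 + 512 = 1135
1135 = (1,5,0,1)_9 → 1³ + 5³ + 0³ + 1³ = 1 + 125 + 0 + 1 = 127
127 = (1,5,1)_9 → 1³ + 5³ + 1³ = 1 + 125 + 1 = 127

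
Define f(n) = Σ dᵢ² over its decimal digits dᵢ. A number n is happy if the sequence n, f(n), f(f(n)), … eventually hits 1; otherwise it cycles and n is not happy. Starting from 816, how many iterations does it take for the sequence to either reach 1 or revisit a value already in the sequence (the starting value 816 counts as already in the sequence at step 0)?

816 → 101
101 → 2
2 → 4
4 → 16
16 → 37
37 → 58
58 → 89
89 → 145
145 → 42
42 → 20
20 → 4  — 4 repeats.
That took 11 steps.

11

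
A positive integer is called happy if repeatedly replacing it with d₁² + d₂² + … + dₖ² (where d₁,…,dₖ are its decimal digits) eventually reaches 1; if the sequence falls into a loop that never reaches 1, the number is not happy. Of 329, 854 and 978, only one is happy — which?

329

329: 329 → 94 → 97 → 130 → 10 → 1  — reaches 1 (happy)
854: 854 → 105 → 26 → 40 → 16 → 37 → 58 → 89 → 145 → 42 → 20 → 4 → 16  — repeats 16 (not happy)
978: 978 → 194 → 98 → 145 → 42 → 20 → 4 → 16 → 37 → 58 → 89 → 145  — repeats 145 (not happy)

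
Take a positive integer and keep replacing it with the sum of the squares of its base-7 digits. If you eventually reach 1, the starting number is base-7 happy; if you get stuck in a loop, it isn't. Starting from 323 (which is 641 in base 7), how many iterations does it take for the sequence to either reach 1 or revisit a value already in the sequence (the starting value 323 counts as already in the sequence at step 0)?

6

323 = (6,4,1)_7 → 6² + 4² + 1² = 53
53 = (1,0,4)_7 → 1² + 0² + 4² = 17
17 = (2,3)_7 → 2² + 3² = 13
13 = (1,6)_7 → 1² + 6² = 37
37 = (5,2)_7 → 5² + 2² = 29
29 = (4,1)_7 → 4² + 1² = 17  — 17 repeats.
That took 6 steps.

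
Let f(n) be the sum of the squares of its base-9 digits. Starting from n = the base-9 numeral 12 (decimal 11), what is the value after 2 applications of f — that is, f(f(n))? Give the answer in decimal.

11 = (1,2)_9 → 1² + 2² = 1 + 4 = 5
5 = (5)_9 → 5² = 25

25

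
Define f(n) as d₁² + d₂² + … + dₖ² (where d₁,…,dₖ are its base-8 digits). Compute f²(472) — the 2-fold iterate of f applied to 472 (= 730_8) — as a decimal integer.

472 = (7,3,0)_8 → 7² + 3² + 0² = 49 + 9 + 0 = 58
58 = (7,2)_8 → 7² + 2² = 49 + 4 = 53

53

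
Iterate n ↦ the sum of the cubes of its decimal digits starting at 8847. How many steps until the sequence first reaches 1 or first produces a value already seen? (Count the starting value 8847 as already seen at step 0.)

9

8847 → 8³ + 8³ + 4³ + 7³ = 512 + 512 + 64 + 343 = 1431
1431 → 1³ + 4³ + 3³ + 1³ = 1 + 64 + 27 + 1 = 93
93 → 9³ + 3³ = 729 + 27 = 756
756 → 7³ + 5³ + 6³ = 343 + 125 + 216 = 684
684 → 6³ + 8³ + 4³ = 216 + 512 + 64 = 792
792 → 7³ + 9³ + 2³ = 343 + 729 + 8 = 1080
1080 → 1³ + 0³ + 8³ + 0³ = 1 + 0 + 512 + 0 = 513
513 → 5³ + 1³ + 3³ = 125 + 1 + 27 = 153
153 → 1³ + 5³ + 3³ = 1 + 125 + 27 = 153  — 153 repeats.
That took 9 steps.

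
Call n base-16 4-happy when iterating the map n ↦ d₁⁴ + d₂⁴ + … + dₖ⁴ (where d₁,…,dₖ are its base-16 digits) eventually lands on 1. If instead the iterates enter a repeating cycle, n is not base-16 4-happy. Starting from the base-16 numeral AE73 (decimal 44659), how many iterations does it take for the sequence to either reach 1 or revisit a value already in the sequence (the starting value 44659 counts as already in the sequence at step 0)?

44659 = (10,14,7,3)_16 → 10⁴ + 14⁴ + 7⁴ + 3⁴ = 10000 + 38416 + 2401 + 81 = 50898
50898 = (12,6,13,2)_16 → 12⁴ + 6⁴ + 13⁴ + 2⁴ = 20736 + 1296 + 28561 + 16 = 50609
50609 = (12,5,11,1)_16 → 12⁴ + 5⁴ + 11⁴ + 1⁴ = 20736 + 625 + 14641 + 1 = 36003
36003 = (8,12,10,3)_16 → 8⁴ + 12⁴ + 10⁴ + 3⁴ = 4096 + 20736 + 10000 + 81 = 34913
34913 = (8,8,6,1)_16 → 8⁴ + 8⁴ + 6⁴ + 1⁴ = 4096 + 4096 + 1296 + 1 = 9489
9489 = (2,5,1,1)_16 → 2⁴ + 5⁴ + 1⁴ + 1⁴ = 16 + 625 + 1 + 1 = 643
643 = (2,8,3)_16 → 2⁴ + 8⁴ + 3⁴ = 16 + 4096 + 81 = 4193
4193 = (1,0,6,1)_16 → 1⁴ + 0⁴ + 6⁴ + 1⁴ = 1 + 0 + 1296 + 1 = 1298
1298 = (5,1,2)_16 → 5⁴ + 1⁴ + 2⁴ = 625 + 1 + 16 = 642
642 = (2,8,2)_16 → 2⁴ + 8⁴ + 2⁴ = 16 + 4096 + 16 = 4128
4128 = (1,0,2,0)_16 → 1⁴ + 0⁴ + 2⁴ + 0⁴ = 1 + 0 + 16 + 0 = 17
17 = (1,1)_16 → 1⁴ + 1⁴ = 1 + 1 = 2
2 = (2)_16 → 2⁴ = 16
16 = (1,0)_16 → 1⁴ + 0⁴ = 1 + 0 = 1  — reached 1.
That took 14 steps.

14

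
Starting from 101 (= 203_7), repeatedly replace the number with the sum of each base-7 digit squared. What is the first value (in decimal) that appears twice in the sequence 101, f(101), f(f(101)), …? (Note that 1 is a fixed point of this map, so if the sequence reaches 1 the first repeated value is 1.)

101 = (2,0,3)_7 → 13
13 = (1,6)_7 → 37
37 = (5,2)_7 → 29
29 = (4,1)_7 → 17
17 = (2,3)_7 → 13  — 13 already appeared earlier.

13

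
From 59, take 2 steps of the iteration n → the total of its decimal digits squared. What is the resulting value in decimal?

59 → 106
106 → 37

37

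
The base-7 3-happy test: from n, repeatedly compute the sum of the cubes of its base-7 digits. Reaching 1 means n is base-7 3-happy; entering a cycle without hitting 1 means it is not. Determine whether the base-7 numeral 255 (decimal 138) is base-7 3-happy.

138 = (2,5,5)_7 → 2³ + 5³ + 5³ = 8 + 125 + 125 = 258
258 = (5,1,6)_7 → 5³ + 1³ + 6³ = 125 + 1 + 216 = 342
342 = (6,6,6)_7 → 6³ + 6³ + 6³ = 216 + 216 + 216 = 648
648 = (1,6,1,4)_7 → 1³ + 6³ + 1³ + 4³ = 1 + 216 + 1 + 64 = 282
282 = (5,5,2)_7 → 5³ + 5³ + 2³ = 125 + 125 + 8 = 258  — 258 already seen; the sequence cycles without reaching 1.

not base-7 3-happy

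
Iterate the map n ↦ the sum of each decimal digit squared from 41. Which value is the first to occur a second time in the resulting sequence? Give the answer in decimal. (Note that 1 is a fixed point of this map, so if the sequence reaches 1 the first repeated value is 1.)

41 → 4² + 1² = 17
17 → 1² + 7² = 50
50 → 5² + 0² = 25
25 → 2² + 5² = 29
29 → 2² + 9² = 85
85 → 8² + 5² = 89
89 → 8² + 9² = 145
145 → 1² + 4² + 5² = 42
42 → 4² + 2² = 20
20 → 2² + 0² = 4
4 → 4² = 16
16 → 1² + 6² = 37
37 → 3² + 7² = 58
58 → 5² + 8² = 89  — 89 already appeared earlier.

89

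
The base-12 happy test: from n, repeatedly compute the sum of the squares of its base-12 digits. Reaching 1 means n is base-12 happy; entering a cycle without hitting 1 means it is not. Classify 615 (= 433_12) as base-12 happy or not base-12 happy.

not base-12 happy

615 = (4,3,3)_12 → 4² + 3² + 3² = 34
34 = (2,10)_12 → 2² + 10² = 104
104 = (8,8)_12 → 8² + 8² = 128
128 = (10,8)_12 → 10² + 8² = 164
164 = (1,1,8)_12 → 1² + 1² + 8² = 66
66 = (5,6)_12 → 5² + 6² = 61
61 = (5,1)_12 → 5² + 1² = 26
26 = (2,2)_12 → 2² + 2² = 8
8 = (8)_12 → 8² = 64
64 = (5,4)_12 → 5² + 4² = 41
41 = (3,5)_12 → 3² + 5² = 34  — 34 already seen; the sequence cycles without reaching 1.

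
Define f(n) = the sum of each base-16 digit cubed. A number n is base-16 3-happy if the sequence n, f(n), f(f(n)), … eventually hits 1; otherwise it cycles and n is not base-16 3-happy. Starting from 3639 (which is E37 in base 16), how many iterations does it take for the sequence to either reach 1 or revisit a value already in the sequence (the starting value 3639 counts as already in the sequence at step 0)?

3639 = (14,3,7)_16 → 14³ + 3³ + 7³ = 3114
3114 = (12,2,10)_16 → 12³ + 2³ + 10³ = 2736
2736 = (10,11,0)_16 → 10³ + 11³ + 0³ = 2331
2331 = (9,1,11)_16 → 9³ + 1³ + 11³ = 2061
2061 = (8,0,13)_16 → 8³ + 0³ + 13³ = 2709
2709 = (10,9,5)_16 → 10³ + 9³ + 5³ = 1854
1854 = (7,3,14)_16 → 7³ + 3³ + 14³ = 3114  — 3114 repeats.
That took 7 steps.

7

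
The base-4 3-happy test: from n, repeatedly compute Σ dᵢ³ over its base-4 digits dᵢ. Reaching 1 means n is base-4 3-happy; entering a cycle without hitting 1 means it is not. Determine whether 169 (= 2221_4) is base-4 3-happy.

base-4 3-happy

169 = (2,2,2,1)_4 → 25
25 = (1,2,1)_4 → 10
10 = (2,2)_4 → 16
16 = (1,0,0)_4 → 1  — reached 1.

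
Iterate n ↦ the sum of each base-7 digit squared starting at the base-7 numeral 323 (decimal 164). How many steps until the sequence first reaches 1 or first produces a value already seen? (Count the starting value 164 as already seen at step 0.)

3

164 = (3,2,3)_7 → 3² + 2² + 3² = 22
22 = (3,1)_7 → 3² + 1² = 10
10 = (1,3)_7 → 1² + 3² = 10  — 10 repeats.
That took 3 steps.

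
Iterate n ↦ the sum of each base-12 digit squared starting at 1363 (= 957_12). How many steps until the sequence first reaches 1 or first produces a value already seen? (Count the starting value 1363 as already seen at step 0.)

1363 = (9,5,7)_12 → 155
155 = (1,0,11)_12 → 122
122 = (10,2)_12 → 104
104 = (8,8)_12 → 128
128 = (10,8)_12 → 164
164 = (1,1,8)_12 → 66
66 = (5,6)_12 → 61
61 = (5,1)_12 → 26
26 = (2,2)_12 → 8
8 = (8)_12 → 64
64 = (5,4)_12 → 41
41 = (3,5)_12 → 34
34 = (2,10)_12 → 104  — 104 repeats.
That took 13 steps.

13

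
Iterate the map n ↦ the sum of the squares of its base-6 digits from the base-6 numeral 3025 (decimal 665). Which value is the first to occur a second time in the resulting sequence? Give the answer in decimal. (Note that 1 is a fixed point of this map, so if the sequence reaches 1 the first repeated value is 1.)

665 = (3,0,2,5)_6 → 3² + 0² + 2² + 5² = 38
38 = (1,0,2)_6 → 1² + 0² + 2² = 5
5 = (5)_6 → 5² = 25
25 = (4,1)_6 → 4² + 1² = 17
17 = (2,5)_6 → 2² + 5² = 29
29 = (4,5)_6 → 4² + 5² = 41
41 = (1,0,5)_6 → 1² + 0² + 5² = 26
26 = (4,2)_6 → 4² + 2² = 20
20 = (3,2)_6 → 3² + 2² = 13
13 = (2,1)_6 → 2² + 1² = 5  — 5 already appeared earlier.

5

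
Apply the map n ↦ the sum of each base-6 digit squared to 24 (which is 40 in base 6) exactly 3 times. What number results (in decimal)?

13

24 = (4,0)_6 → 4² + 0² = 16 + 0 = 16
16 = (2,4)_6 → 2² + 4² = 4 + 16 = 20
20 = (3,2)_6 → 3² + 2² = 9 + 4 = 13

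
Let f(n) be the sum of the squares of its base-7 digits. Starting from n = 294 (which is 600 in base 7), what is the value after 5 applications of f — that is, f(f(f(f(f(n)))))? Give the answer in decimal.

10

294 = (6,0,0)_7 → 6² + 0² + 0² = 36
36 = (5,1)_7 → 5² + 1² = 26
26 = (3,5)_7 → 3² + 5² = 34
34 = (4,6)_7 → 4² + 6² = 52
52 = (1,0,3)_7 → 1² + 0² + 3² = 10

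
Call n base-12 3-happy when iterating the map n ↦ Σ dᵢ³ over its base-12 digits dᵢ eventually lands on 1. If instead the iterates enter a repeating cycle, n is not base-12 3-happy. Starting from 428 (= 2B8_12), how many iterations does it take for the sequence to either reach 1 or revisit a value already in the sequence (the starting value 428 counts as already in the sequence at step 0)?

6

428 = (2,11,8)_12 → 2³ + 11³ + 8³ = 1851
1851 = (1,0,10,3)_12 → 1³ + 0³ + 10³ + 3³ = 1028
1028 = (7,1,8)_12 → 7³ + 1³ + 8³ = 856
856 = (5,11,4)_12 → 5³ + 11³ + 4³ = 1520
1520 = (10,6,8)_12 → 10³ + 6³ + 8³ = 1728
1728 = (1,0,0,0)_12 → 1³ + 0³ + 0³ + 0³ = 1  — reached 1.
That took 6 steps.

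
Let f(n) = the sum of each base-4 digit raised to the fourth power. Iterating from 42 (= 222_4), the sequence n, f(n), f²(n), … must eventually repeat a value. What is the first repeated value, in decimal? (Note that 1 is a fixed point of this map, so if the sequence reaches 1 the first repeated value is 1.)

42 = (2,2,2)_4 → 2⁴ + 2⁴ + 2⁴ = 16 + 16 + 16 = 48
48 = (3,0,0)_4 → 3⁴ + 0⁴ + 0⁴ = 81 + 0 + 0 = 81
81 = (1,1,0,1)_4 → 1⁴ + 1⁴ + 0⁴ + 1⁴ = 1 + 1 + 0 + 1 = 3
3 = (3)_4 → 3⁴ = 81  — 81 already appeared earlier.

81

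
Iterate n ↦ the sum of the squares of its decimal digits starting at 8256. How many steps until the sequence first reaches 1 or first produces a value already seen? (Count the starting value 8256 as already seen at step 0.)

4

8256 → 8² + 2² + 5² + 6² = 64 + 4 + 25 + 36 = 129
129 → 1² + 2² + 9² = 1 + 4 + 81 = 86
86 → 8² + 6² = 64 + 36 = 100
100 → 1² + 0² + 0² = 1 + 0 + 0 = 1  — reached 1.
That took 4 steps.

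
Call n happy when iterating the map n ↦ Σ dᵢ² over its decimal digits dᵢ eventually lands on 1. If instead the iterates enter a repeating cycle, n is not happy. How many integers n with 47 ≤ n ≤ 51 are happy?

1

47: 47 → 65 → 61 → 37 → 58 → 89 → 145 → 42 → 20 → 4 → 16 → 37  (repeats 37)
48: 48 → 80 → 64 → 52 → 29 → 85 → 89 → 145 → 42 → 20 → 4 → 16 → 37 → 58 → 89  (repeats 89)
49: 49 → 97 → 130 → 10 → 1  (reaches 1)
50: 50 → 25 → 29 → 85 → 89 → 145 → 42 → 20 → 4 → 16 → 37 → 58 → 89  (repeats 89)
51: 51 → 26 → 40 → 16 → 37 → 58 → 89 → 145 → 42 → 20 → 4 → 16  (repeats 16)
happy: 49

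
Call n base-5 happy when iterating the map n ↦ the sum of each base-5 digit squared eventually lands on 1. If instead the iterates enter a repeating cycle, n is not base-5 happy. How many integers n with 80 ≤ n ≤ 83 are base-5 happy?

80: 80 → 10 → 4 → 16 → 10  (repeats 10)
81: 81 → 11 → 5 → 1  (reaches 1)
82: 82 → 14 → 20 → 16 → 10 → 4 → 16  (repeats 16)
83: 83 → 19 → 25 → 1  (reaches 1)
base-5 happy: 81, 83

2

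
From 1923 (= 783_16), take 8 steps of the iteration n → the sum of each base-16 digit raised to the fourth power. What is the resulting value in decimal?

1923 = (7,8,3)_16 → 7⁴ + 8⁴ + 3⁴ = 6578
6578 = (1,9,11,2)_16 → 1⁴ + 9⁴ + 11⁴ + 2⁴ = 21219
21219 = (5,2,14,3)_16 → 5⁴ + 2⁴ + 14⁴ + 3⁴ = 39138
39138 = (9,8,14,2)_16 → 9⁴ + 8⁴ + 14⁴ + 2⁴ = 49089
49089 = (11,15,12,1)_16 → 11⁴ + 15⁴ + 12⁴ + 1⁴ = 86003
86003 = (1,4,15,15,3)_16 → 1⁴ + 4⁴ + 15⁴ + 15⁴ + 3⁴ = 101588
101588 = (1,8,12,13,4)_16 → 1⁴ + 8⁴ + 12⁴ + 13⁴ + 4⁴ = 53650
53650 = (13,1,9,2)_16 → 13⁴ + 1⁴ + 9⁴ + 2⁴ = 35139

35139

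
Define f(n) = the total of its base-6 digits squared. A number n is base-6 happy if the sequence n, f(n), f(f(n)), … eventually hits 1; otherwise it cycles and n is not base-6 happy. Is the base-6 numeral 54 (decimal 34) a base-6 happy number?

34 = (5,4)_6 → 5² + 4² = 41
41 = (1,0,5)_6 → 1² + 0² + 5² = 26
26 = (4,2)_6 → 4² + 2² = 20
20 = (3,2)_6 → 3² + 2² = 13
13 = (2,1)_6 → 2² + 1² = 5
5 = (5)_6 → 5² = 25
25 = (4,1)_6 → 4² + 1² = 17
17 = (2,5)_6 → 2² + 5² = 29
29 = (4,5)_6 → 4² + 5² = 41  — 41 already seen; the sequence cycles without reaching 1.

not base-6 happy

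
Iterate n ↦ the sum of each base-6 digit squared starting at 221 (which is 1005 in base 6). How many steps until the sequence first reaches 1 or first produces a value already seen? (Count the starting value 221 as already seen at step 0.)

9

221 = (1,0,0,5)_6 → 1² + 0² + 0² + 5² = 26
26 = (4,2)_6 → 4² + 2² = 20
20 = (3,2)_6 → 3² + 2² = 13
13 = (2,1)_6 → 2² + 1² = 5
5 = (5)_6 → 5² = 25
25 = (4,1)_6 → 4² + 1² = 17
17 = (2,5)_6 → 2² + 5² = 29
29 = (4,5)_6 → 4² + 5² = 41
41 = (1,0,5)_6 → 1² + 0² + 5² = 26  — 26 repeats.
That took 9 steps.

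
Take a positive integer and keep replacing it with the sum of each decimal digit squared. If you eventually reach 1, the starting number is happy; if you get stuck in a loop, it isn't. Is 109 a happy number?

happy

109 → 1² + 0² + 9² = 1 + 0 + 81 = 82
82 → 8² + 2² = 64 + 4 = 68
68 → 6² + 8² = 36 + 64 = 100
100 → 1² + 0² + 0² = 1 + 0 + 0 = 1  — reached 1.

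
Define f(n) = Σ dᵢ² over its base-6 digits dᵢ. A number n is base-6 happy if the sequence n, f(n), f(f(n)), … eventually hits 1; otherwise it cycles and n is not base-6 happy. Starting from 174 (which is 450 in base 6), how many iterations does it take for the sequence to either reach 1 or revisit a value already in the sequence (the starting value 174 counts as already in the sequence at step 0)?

174 = (4,5,0)_6 → 4² + 5² + 0² = 41
41 = (1,0,5)_6 → 1² + 0² + 5² = 26
26 = (4,2)_6 → 4² + 2² = 20
20 = (3,2)_6 → 3² + 2² = 13
13 = (2,1)_6 → 2² + 1² = 5
5 = (5)_6 → 5² = 25
25 = (4,1)_6 → 4² + 1² = 17
17 = (2,5)_6 → 2² + 5² = 29
29 = (4,5)_6 → 4² + 5² = 41  — 41 repeats.
That took 9 steps.

9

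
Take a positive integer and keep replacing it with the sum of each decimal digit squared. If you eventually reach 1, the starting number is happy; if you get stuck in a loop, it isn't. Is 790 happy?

happy

790 → 7² + 9² + 0² = 49 + 81 + 0 = 130
130 → 1² + 3² + 0² = 1 + 9 + 0 = 10
10 → 1² + 0² = 1 + 0 = 1  — reached 1.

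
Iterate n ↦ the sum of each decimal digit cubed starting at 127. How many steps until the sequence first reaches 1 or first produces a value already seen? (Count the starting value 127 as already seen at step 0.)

4

127 → 1³ + 2³ + 7³ = 1 + 8 + 343 = 352
352 → 3³ + 5³ + 2³ = 27 + 125 + 8 = 160
160 → 1³ + 6³ + 0³ = 1 + 216 + 0 = 217
217 → 2³ + 1³ + 7³ = 8 + 1 + 343 = 352  — 352 repeats.
That took 4 steps.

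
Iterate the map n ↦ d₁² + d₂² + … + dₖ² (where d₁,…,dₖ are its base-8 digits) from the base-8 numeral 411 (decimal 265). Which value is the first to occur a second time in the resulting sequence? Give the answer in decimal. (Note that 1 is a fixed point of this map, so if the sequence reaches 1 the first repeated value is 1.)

1

265 = (4,1,1)_8 → 18
18 = (2,2)_8 → 8
8 = (1,0)_8 → 1  — reached the fixed point 1.
1 → 1, so 1 is the first repeated value.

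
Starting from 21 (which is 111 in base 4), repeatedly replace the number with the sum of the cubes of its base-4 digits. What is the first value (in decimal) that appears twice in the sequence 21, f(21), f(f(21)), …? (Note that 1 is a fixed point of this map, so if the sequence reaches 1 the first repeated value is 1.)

21 = (1,1,1)_4 → 1³ + 1³ + 1³ = 3
3 = (3)_4 → 3³ = 27
27 = (1,2,3)_4 → 1³ + 2³ + 3³ = 36
36 = (2,1,0)_4 → 2³ + 1³ + 0³ = 9
9 = (2,1)_4 → 2³ + 1³ = 9  — 9 already appeared earlier.

9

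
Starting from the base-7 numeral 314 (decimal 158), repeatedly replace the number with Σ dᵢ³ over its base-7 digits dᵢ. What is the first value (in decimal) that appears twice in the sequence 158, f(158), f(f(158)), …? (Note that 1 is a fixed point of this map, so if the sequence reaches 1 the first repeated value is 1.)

158 = (3,1,4)_7 → 3³ + 1³ + 4³ = 27 + 1 + 64 = 92
92 = (1,6,1)_7 → 1³ + 6³ + 1³ = 1 + 216 + 1 = 218
218 = (4,3,1)_7 → 4³ + 3³ + 1³ = 64 + 27 + 1 = 92  — 92 already appeared earlier.

92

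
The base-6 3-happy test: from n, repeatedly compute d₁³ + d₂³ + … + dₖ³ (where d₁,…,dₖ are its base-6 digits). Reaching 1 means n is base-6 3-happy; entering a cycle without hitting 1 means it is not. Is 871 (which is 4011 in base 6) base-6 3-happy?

not base-6 3-happy

871 = (4,0,1,1)_6 → 4³ + 0³ + 1³ + 1³ = 64 + 0 + 1 + 1 = 66
66 = (1,5,0)_6 → 1³ + 5³ + 0³ = 1 + 125 + 0 = 126
126 = (3,3,0)_6 → 3³ + 3³ + 0³ = 27 + 27 + 0 = 54
54 = (1,3,0)_6 → 1³ + 3³ + 0³ = 1 + 27 + 0 = 28
28 = (4,4)_6 → 4³ + 4³ = 64 + 64 = 128
128 = (3,3,2)_6 → 3³ + 3³ + 2³ = 27 + 27 + 8 = 62
62 = (1,4,2)_6 → 1³ + 4³ + 2³ = 1 + 64 + 8 = 73
73 = (2,0,1)_6 → 2³ + 0³ + 1³ = 8 + 0 + 1 = 9
9 = (1,3)_6 → 1³ + 3³ = 1 + 27 = 28  — 28 already seen; the sequence cycles without reaching 1.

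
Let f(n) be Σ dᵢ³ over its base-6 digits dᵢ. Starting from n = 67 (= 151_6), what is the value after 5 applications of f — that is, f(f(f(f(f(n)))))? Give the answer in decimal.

153

67 = (1,5,1)_6 → 1³ + 5³ + 1³ = 1 + 125 + 1 = 127
127 = (3,3,1)_6 → 3³ + 3³ + 1³ = 27 + 27 + 1 = 55
55 = (1,3,1)_6 → 1³ + 3³ + 1³ = 1 + 27 + 1 = 29
29 = (4,5)_6 → 4³ + 5³ = 64 + 125 = 189
189 = (5,1,3)_6 → 5³ + 1³ + 3³ = 125 + 1 + 27 = 153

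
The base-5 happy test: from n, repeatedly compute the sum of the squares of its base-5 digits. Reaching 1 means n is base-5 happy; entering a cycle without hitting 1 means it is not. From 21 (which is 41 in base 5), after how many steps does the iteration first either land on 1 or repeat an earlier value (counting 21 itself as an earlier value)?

21 = (4,1)_5 → 4² + 1² = 16 + 1 = 17
17 = (3,2)_5 → 3² + 2² = 9 + 4 = 13
13 = (2,3)_5 → 2² + 3² = 4 + 9 = 13  — 13 repeats.
That took 3 steps.

3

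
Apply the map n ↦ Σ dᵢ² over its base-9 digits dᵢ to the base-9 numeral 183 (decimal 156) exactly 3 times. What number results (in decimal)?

74

156 = (1,8,3)_9 → 1² + 8² + 3² = 74
74 = (8,2)_9 → 8² + 2² = 68
68 = (7,5)_9 → 7² + 5² = 74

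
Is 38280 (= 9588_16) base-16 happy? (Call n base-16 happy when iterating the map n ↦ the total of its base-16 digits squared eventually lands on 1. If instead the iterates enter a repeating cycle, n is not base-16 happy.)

not base-16 happy

38280 = (9,5,8,8)_16 → 9² + 5² + 8² + 8² = 234
234 = (14,10)_16 → 14² + 10² = 296
296 = (1,2,8)_16 → 1² + 2² + 8² = 69
69 = (4,5)_16 → 4² + 5² = 41
41 = (2,9)_16 → 2² + 9² = 85
85 = (5,5)_16 → 5² + 5² = 50
50 = (3,2)_16 → 3² + 2² = 13
13 = (13)_16 → 13² = 169
169 = (10,9)_16 → 10² + 9² = 181
181 = (11,5)_16 → 11² + 5² = 146
146 = (9,2)_16 → 9² + 2² = 85  — 85 already seen; the sequence cycles without reaching 1.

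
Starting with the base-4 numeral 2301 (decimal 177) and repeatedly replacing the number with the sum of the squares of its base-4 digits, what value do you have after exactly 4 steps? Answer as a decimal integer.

8

177 = (2,3,0,1)_4 → 2² + 3² + 0² + 1² = 4 + 9 + 0 + 1 = 14
14 = (3,2)_4 → 3² + 2² = 9 + 4 = 13
13 = (3,1)_4 → 3² + 1² = 9 + 1 = 10
10 = (2,2)_4 → 2² + 2² = 4 + 4 = 8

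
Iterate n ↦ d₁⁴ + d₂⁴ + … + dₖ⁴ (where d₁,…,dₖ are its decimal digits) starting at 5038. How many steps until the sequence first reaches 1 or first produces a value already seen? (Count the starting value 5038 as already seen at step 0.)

5038 → 5⁴ + 0⁴ + 3⁴ + 8⁴ = 4802
4802 → 4⁴ + 8⁴ + 0⁴ + 2⁴ = 4368
4368 → 4⁴ + 3⁴ + 6⁴ + 8⁴ = 5729
5729 → 5⁴ + 7⁴ + 2⁴ + 9⁴ = 9603
9603 → 9⁴ + 6⁴ + 0⁴ + 3⁴ = 7938
7938 → 7⁴ + 9⁴ + 3⁴ + 8⁴ = 13139
13139 → 1⁴ + 3⁴ + 1⁴ + 3⁴ + 9⁴ = 6725
6725 → 6⁴ + 7⁴ + 2⁴ + 5⁴ = 4338
4338 → 4⁴ + 3⁴ + 3⁴ + 8⁴ = 4514
4514 → 4⁴ + 5⁴ + 1⁴ + 4⁴ = 1138
1138 → 1⁴ + 1⁴ + 3⁴ + 8⁴ = 4179
4179 → 4⁴ + 1⁴ + 7⁴ + 9⁴ = 9219
9219 → 9⁴ + 2⁴ + 1⁴ + 9⁴ = 13139  — 13139 repeats.
That took 13 steps.

13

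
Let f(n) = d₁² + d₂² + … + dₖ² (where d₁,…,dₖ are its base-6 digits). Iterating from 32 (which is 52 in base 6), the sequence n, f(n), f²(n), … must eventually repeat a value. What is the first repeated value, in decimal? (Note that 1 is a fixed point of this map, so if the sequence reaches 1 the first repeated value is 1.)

29

32 = (5,2)_6 → 29
29 = (4,5)_6 → 41
41 = (1,0,5)_6 → 26
26 = (4,2)_6 → 20
20 = (3,2)_6 → 13
13 = (2,1)_6 → 5
5 = (5)_6 → 25
25 = (4,1)_6 → 17
17 = (2,5)_6 → 29  — 29 already appeared earlier.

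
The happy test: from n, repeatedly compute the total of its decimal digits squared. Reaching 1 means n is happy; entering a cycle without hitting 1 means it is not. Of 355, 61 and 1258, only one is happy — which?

355: 355 → 59 → 106 → 37 → 58 → 89 → 145 → 42 → 20 → 4 → 16 → 37  — repeats 37 (not happy)
61: 61 → 37 → 58 → 89 → 145 → 42 → 20 → 4 → 16 → 37  — repeats 37 (not happy)
1258: 1258 → 94 → 97 → 130 → 10 → 1  — reaches 1 (happy)

1258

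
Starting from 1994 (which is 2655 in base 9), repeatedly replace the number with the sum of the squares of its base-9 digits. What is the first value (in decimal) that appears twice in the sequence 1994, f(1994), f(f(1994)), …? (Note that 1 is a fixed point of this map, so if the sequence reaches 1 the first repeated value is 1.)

1994 = (2,6,5,5)_9 → 2² + 6² + 5² + 5² = 90
90 = (1,1,0)_9 → 1² + 1² + 0² = 2
2 = (2)_9 → 2² = 4
4 = (4)_9 → 4² = 16
16 = (1,7)_9 → 1² + 7² = 50
50 = (5,5)_9 → 5² + 5² = 50  — 50 already appeared earlier.

50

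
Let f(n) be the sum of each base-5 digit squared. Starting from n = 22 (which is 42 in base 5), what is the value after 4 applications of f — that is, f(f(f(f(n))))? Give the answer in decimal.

22 = (4,2)_5 → 20
20 = (4,0)_5 → 16
16 = (3,1)_5 → 10
10 = (2,0)_5 → 4

4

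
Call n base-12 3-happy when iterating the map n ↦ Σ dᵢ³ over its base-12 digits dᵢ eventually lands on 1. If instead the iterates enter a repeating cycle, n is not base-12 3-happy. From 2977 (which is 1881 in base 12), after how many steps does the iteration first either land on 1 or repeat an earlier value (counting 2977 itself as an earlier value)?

4

2977 = (1,8,8,1)_12 → 1³ + 8³ + 8³ + 1³ = 1026
1026 = (7,1,6)_12 → 7³ + 1³ + 6³ = 560
560 = (3,10,8)_12 → 3³ + 10³ + 8³ = 1539
1539 = (10,8,3)_12 → 10³ + 8³ + 3³ = 1539  — 1539 repeats.
That took 4 steps.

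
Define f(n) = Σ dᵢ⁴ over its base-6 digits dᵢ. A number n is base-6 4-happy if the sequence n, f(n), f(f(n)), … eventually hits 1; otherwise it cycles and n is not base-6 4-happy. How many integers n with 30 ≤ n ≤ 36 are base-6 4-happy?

30: 30 → 625 → 658 → 338 → 114 → 82 → 273 → 164 → 353 → 963 → 609 → 978 → 338  — not base-6 4-happy
31: 31 → 626 → 673 → 338 → 114 → 82 → 273 → 164 → 353 → 963 → 609 → 978 → 338  — not base-6 4-happy
32: 32 → 641 → 1522 → 259 → 4 → 256 → 258 → 3 → 81 → 98 → 288 → 17 → 641  — not base-6 4-happy
33: 33 → 706 → 419 → 1332 → 2 → 16 → 272 → 99 → 353 → 963 → 609 → 978 → 338 → 114 → 82 → 273 → 164 → 353  — not base-6 4-happy
34: 34 → 881 → 897 → 962 → 544 → 353 → 963 → 609 → 978 → 338 → 114 → 82 → 273 → 164 → 353  — not base-6 4-happy
35: 35 → 1250 → 1153 → 642 → 1266 → 1251 → 1218 → 1331 → 1251  — not base-6 4-happy
36: 36 → 1  — base-6 4-happy
base-6 4-happy: 36

1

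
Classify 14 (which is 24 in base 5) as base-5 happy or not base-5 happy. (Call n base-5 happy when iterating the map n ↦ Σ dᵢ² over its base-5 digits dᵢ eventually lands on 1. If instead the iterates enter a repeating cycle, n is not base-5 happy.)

14 = (2,4)_5 → 2² + 4² = 4 + 16 = 20
20 = (4,0)_5 → 4² + 0² = 16 + 0 = 16
16 = (3,1)_5 → 3² + 1² = 9 + 1 = 10
10 = (2,0)_5 → 2² + 0² = 4 + 0 = 4
4 = (4)_5 → 4² = 16  — 16 already seen; the sequence cycles without reaching 1.

not base-5 happy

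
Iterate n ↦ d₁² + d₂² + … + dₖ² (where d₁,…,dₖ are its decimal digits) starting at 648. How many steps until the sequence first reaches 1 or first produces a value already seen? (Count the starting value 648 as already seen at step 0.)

648 → 116
116 → 38
38 → 73
73 → 58
58 → 89
89 → 145
145 → 42
42 → 20
20 → 4
4 → 16
16 → 37
37 → 58  — 58 repeats.
That took 12 steps.

12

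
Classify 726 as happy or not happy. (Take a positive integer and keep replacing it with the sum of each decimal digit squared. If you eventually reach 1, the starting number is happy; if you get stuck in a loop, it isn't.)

not happy

726 → 89
89 → 145
145 → 42
42 → 20
20 → 4
4 → 16
16 → 37
37 → 58
58 → 89  — 89 already seen; the sequence cycles without reaching 1.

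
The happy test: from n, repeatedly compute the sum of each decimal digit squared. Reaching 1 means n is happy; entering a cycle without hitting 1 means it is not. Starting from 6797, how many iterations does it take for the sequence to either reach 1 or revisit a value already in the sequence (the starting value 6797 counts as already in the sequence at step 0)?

15

6797 → 6² + 7² + 9² + 7² = 215
215 → 2² + 1² + 5² = 30
30 → 3² + 0² = 9
9 → 9² = 81
81 → 8² + 1² = 65
65 → 6² + 5² = 61
61 → 6² + 1² = 37
37 → 3² + 7² = 58
58 → 5² + 8² = 89
89 → 8² + 9² = 145
145 → 1² + 4² + 5² = 42
42 → 4² + 2² = 20
20 → 2² + 0² = 4
4 → 4² = 16
16 → 1² + 6² = 37  — 37 repeats.
That took 15 steps.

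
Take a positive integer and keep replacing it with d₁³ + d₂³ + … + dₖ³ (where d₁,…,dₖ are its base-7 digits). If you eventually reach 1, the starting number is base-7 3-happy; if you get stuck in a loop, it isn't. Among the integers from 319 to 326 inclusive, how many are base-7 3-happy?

319: 319 → 307 → 433 → 343 → 1  (reaches 1)
320: 320 → 368 → 92 → 218 → 92  (repeats 92)
321: 321 → 459 → 81 → 129 → 99 → 9 → 9  (repeats 9)
322: 322 → 280 → 250 → 250  (repeats 250)
323: 323 → 281 → 251 → 341 → 557 → 137 → 197 → 65 → 17 → 35 → 125 → 251  (repeats 251)
324: 324 → 288 → 342 → 648 → 282 → 258 → 342  (repeats 342)
325: 325 → 307 → 433 → 343 → 1  (reaches 1)
326: 326 → 344 → 2 → 8 → 2  (repeats 2)
base-7 3-happy: 319, 325

2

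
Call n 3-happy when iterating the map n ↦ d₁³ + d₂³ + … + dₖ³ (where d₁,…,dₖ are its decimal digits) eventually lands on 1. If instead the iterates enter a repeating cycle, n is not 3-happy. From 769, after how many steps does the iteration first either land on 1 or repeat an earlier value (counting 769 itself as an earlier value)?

6

769 → 7³ + 6³ + 9³ = 1288
1288 → 1³ + 2³ + 8³ + 8³ = 1033
1033 → 1³ + 0³ + 3³ + 3³ = 55
55 → 5³ + 5³ = 250
250 → 2³ + 5³ + 0³ = 133
133 → 1³ + 3³ + 3³ = 55  — 55 repeats.
That took 6 steps.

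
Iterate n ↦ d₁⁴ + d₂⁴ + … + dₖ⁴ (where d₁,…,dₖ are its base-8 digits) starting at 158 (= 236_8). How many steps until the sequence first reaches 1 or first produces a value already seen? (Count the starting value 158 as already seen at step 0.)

9

158 = (2,3,6)_8 → 1393
1393 = (2,5,6,1)_8 → 1938
1938 = (3,6,2,2)_8 → 1409
1409 = (2,6,0,1)_8 → 1313
1313 = (2,4,4,1)_8 → 529
529 = (1,0,2,1)_8 → 18
18 = (2,2)_8 → 32
32 = (4,0)_8 → 256
256 = (4,0,0)_8 → 256  — 256 repeats.
That took 9 steps.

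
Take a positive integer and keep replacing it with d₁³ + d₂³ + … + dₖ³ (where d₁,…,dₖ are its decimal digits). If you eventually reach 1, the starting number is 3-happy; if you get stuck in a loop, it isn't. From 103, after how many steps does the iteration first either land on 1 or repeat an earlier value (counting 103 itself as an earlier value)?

103 → 1³ + 0³ + 3³ = 28
28 → 2³ + 8³ = 520
520 → 5³ + 2³ + 0³ = 133
133 → 1³ + 3³ + 3³ = 55
55 → 5³ + 5³ = 250
250 → 2³ + 5³ + 0³ = 133  — 133 repeats.
That took 6 steps.

6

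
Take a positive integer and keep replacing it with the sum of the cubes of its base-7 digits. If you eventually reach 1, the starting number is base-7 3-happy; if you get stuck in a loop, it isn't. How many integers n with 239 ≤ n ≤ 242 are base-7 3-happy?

1

239: 239 → 281 → 251 → 341 → 557 → 137 → 197 → 65 → 17 → 35 → 125 → 251  (repeats 251)
240: 240 → 288 → 342 → 648 → 282 → 258 → 342  (repeats 342)
241: 241 → 307 → 433 → 343 → 1  (reaches 1)
242: 242 → 344 → 2 → 8 → 2  (repeats 2)
base-7 3-happy: 241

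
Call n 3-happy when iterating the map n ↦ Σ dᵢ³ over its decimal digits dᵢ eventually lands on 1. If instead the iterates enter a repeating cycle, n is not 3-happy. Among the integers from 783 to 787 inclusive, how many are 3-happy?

1

783: 783 → 882 → 1032 → 36 → 243 → 99 → 1458 → 702 → 351 → 153 → 153  (repeats 153)
784: 784 → 919 → 1459 → 919  (repeats 919)
785: 785 → 980 → 1241 → 74 → 407 → 407  (repeats 407)
786: 786 → 1071 → 345 → 216 → 225 → 141 → 66 → 432 → 99 → 1458 → 702 → 351 → 153 → 153  (repeats 153)
787: 787 → 1198 → 1243 → 100 → 1  (reaches 1)
3-happy: 787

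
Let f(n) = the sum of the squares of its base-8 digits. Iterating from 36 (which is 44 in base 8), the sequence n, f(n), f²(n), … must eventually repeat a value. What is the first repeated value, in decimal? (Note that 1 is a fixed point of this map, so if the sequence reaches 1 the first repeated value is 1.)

36 = (4,4)_8 → 4² + 4² = 16 + 16 = 32
32 = (4,0)_8 → 4² + 0² = 16 + 0 = 16
16 = (2,0)_8 → 2² + 0² = 4 + 0 = 4
4 = (4)_8 → 4² = 16  — 16 already appeared earlier.

16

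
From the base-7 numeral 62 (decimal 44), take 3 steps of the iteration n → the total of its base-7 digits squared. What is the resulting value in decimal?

2

44 = (6,2)_7 → 6² + 2² = 36 + 4 = 40
40 = (5,5)_7 → 5² + 5² = 25 + 25 = 50
50 = (1,0,1)_7 → 1² + 0² + 1² = 1 + 0 + 1 = 2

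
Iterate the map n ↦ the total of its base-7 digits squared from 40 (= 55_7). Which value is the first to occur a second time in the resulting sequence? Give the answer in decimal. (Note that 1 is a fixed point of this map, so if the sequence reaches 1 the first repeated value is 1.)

40 = (5,5)_7 → 5² + 5² = 25 + 25 = 50
50 = (1,0,1)_7 → 1² + 0² + 1² = 1 + 0 + 1 = 2
2 = (2)_7 → 2² = 4
4 = (4)_7 → 4² = 16
16 = (2,2)_7 → 2² + 2² = 4 + 4 = 8
8 = (1,1)_7 → 1² + 1² = 1 + 1 = 2  — 2 already appeared earlier.

2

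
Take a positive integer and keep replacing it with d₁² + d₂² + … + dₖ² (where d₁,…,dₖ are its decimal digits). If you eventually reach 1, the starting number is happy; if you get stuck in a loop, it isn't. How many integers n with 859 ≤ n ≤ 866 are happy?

2

859: 859 → 170 → 50 → 25 → 29 → 85 → 89 → 145 → 42 → 20 → 4 → 16 → 37 → 58 → 89  (repeats 89)
860: 860 → 100 → 1  (reaches 1)
861: 861 → 101 → 2 → 4 → 16 → 37 → 58 → 89 → 145 → 42 → 20 → 4  (repeats 4)
862: 862 → 104 → 17 → 50 → 25 → 29 → 85 → 89 → 145 → 42 → 20 → 4 → 16 → 37 → 58 → 89  (repeats 89)
863: 863 → 109 → 82 → 68 → 100 → 1  (reaches 1)
864: 864 → 116 → 38 → 73 → 58 → 89 → 145 → 42 → 20 → 4 → 16 → 37 → 58  (repeats 58)
865: 865 → 125 → 30 → 9 → 81 → 65 → 61 → 37 → 58 → 89 → 145 → 42 → 20 → 4 → 16 → 37  (repeats 37)
866: 866 → 136 → 46 → 52 → 29 → 85 → 89 → 145 → 42 → 20 → 4 → 16 → 37 → 58 → 89  (repeats 89)
happy: 860, 863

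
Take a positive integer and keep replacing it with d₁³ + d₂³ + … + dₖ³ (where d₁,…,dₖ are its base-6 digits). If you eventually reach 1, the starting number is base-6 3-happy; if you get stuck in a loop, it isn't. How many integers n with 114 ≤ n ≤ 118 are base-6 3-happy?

4

114: 114 → 28 → 128 → 62 → 73 → 9 → 28  — not base-6 3-happy
115: 115 → 29 → 189 → 153 → 92 → 43 → 3 → 27 → 91 → 36 → 1  — base-6 3-happy
116: 116 → 36 → 1  — base-6 3-happy
117: 117 → 55 → 29 → 189 → 153 → 92 → 43 → 3 → 27 → 91 → 36 → 1  — base-6 3-happy
118: 118 → 92 → 43 → 3 → 27 → 91 → 36 → 1  — base-6 3-happy
base-6 3-happy: 115, 116, 117, 118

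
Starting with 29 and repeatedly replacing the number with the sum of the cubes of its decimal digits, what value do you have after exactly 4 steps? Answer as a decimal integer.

371

29 → 2³ + 9³ = 737
737 → 7³ + 3³ + 7³ = 713
713 → 7³ + 1³ + 3³ = 371
371 → 3³ + 7³ + 1³ = 371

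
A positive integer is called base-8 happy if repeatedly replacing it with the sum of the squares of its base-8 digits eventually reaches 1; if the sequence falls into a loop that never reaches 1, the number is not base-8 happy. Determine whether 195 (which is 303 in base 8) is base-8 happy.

base-8 happy

195 = (3,0,3)_8 → 3² + 0² + 3² = 9 + 0 + 9 = 18
18 = (2,2)_8 → 2² + 2² = 4 + 4 = 8
8 = (1,0)_8 → 1² + 0² = 1 + 0 = 1  — reached 1.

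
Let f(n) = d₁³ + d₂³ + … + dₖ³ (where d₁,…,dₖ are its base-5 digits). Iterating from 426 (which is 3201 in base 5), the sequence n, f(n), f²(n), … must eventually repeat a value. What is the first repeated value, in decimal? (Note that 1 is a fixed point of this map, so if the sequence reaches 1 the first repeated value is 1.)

28

426 = (3,2,0,1)_5 → 3³ + 2³ + 0³ + 1³ = 36
36 = (1,2,1)_5 → 1³ + 2³ + 1³ = 10
10 = (2,0)_5 → 2³ + 0³ = 8
8 = (1,3)_5 → 1³ + 3³ = 28
28 = (1,0,3)_5 → 1³ + 0³ + 3³ = 28  — 28 already appeared earlier.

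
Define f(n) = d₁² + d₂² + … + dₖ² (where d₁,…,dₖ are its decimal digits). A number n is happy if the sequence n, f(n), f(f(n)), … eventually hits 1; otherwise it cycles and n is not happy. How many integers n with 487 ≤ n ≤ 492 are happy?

2

487: 487 → 129 → 86 → 100 → 1  — happy
488: 488 → 144 → 33 → 18 → 65 → 61 → 37 → 58 → 89 → 145 → 42 → 20 → 4 → 16 → 37  — not happy
489: 489 → 161 → 38 → 73 → 58 → 89 → 145 → 42 → 20 → 4 → 16 → 37 → 58  — not happy
490: 490 → 97 → 130 → 10 → 1  — happy
491: 491 → 98 → 145 → 42 → 20 → 4 → 16 → 37 → 58 → 89 → 145  — not happy
492: 492 → 101 → 2 → 4 → 16 → 37 → 58 → 89 → 145 → 42 → 20 → 4  — not happy
happy: 487, 490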